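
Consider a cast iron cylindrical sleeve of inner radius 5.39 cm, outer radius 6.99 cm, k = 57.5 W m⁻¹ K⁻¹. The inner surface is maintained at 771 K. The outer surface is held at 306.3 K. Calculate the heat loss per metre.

Q' = 2πk·ΔT/ln(r₂/r₁) = 2π × 57.5 × 464.7 / ln(0.0699/0.0539) = 6.46×10^5 W/m

Q' = 6.46×10^5 W/m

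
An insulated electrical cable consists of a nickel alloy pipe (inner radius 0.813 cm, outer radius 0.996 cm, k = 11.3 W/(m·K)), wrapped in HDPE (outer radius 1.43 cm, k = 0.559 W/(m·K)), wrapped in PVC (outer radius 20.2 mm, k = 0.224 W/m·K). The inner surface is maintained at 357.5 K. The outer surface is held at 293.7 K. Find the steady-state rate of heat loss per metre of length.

Series thermal resistances, inner to outer:
  R'_nickel alloy = ln(0.00996/0.00813)/(2πk) = 0.2030/(2π·11.3) = 0.002859 m·K/W
  R'_HDPE = ln(0.0143/0.00996)/(2πk) = 0.3617/(2π·0.559) = 0.1030 m·K/W
  R'_PVC = ln(0.0202/0.0143)/(2πk) = 0.3454/(2π·0.224) = 0.2454 m·K/W
ΣR = 0.002859 + 0.1030 + 0.2454 = 0.3513 m·K/W
Q' = ΔT/ΣR = (357.5 K − 293.7 K)/0.3513 = 182 W/m

Q' = 182 W/m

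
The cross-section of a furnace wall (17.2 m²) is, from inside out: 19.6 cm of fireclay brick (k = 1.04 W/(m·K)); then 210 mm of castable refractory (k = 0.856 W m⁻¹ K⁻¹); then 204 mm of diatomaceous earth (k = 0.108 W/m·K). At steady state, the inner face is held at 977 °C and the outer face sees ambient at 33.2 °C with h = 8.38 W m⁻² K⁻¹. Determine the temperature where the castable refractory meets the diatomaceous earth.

T = 809 °C

Treat each layer as a resistance in series:
  R_fireclay brick = L/(kA) = 0.196/(1.04·17.2) = 0.01096 K/W
  R_castable refractory = L/(kA) = 0.210/(0.856·17.2) = 0.01426 K/W
  R_diatomaceous earth = L/(kA) = 0.204/(0.108·17.2) = 0.1098 K/W
  R_conv,out = 1/(hA) = 1/(8.38·17.2) = 0.006938 K/W
ΣR = 0.01096 + 0.01426 + 0.1098 + 0.006938 = 0.1420 K/W
Q = ΔT/ΣR = (977 °C − 33.2 °C)/0.1420 = 6646 W
From the inner boundary to the castable refractory/diatomaceous earth interface, ΣR_partial = 0.02522 K/W.
T_interface = T_in − Q·ΣR_partial = 977 °C − (6646)(0.02522) = 809 °C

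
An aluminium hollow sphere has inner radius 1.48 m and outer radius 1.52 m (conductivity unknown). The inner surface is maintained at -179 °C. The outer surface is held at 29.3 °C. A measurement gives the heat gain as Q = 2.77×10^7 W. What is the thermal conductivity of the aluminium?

k = 188 W/m·K

ΣR = ΔT/Q = |-179 − 29.3|/2.77×10^7 = 7.520×10^-6 K/W
(1/r₁−1/r₂)/(4πk) = 7.520×10^-6 ⇒ k = 0.01778/(4π·7.520×10^-6) = 188 W/m·K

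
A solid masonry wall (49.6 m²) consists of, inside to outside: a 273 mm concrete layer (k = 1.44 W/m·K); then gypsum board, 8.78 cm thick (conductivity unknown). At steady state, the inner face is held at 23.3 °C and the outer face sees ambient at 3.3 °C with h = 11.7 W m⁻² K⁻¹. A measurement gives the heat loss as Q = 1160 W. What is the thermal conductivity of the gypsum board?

k = 0.151 W/m·K

ΣR = ΔT/Q = |23.3 − 3.3|/1160 = 0.01724 K/W
Known resistances:
  R_concrete = L/(kA) = 0.273/(1.44·49.6) = 0.003822 K/W
  R_conv,out = 1/(hA) = 1/(11.7·49.6) = 0.001723 K/W
R_gypsum board = ΣR − ΣR_known = 0.01724 − 0.005545 = 0.01169 K/W
L/(kA) = 0.01169 ⇒ k = 0.0878/(0.01169·49.6) = 0.151 W/m·K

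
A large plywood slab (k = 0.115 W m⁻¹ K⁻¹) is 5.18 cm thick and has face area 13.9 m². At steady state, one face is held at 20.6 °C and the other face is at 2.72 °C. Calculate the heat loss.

Q = 552 W

Q = kA·ΔT/L = 0.115 × 13.9 × |20.6 °C − 2.72 °C| / 0.0518 = 552 W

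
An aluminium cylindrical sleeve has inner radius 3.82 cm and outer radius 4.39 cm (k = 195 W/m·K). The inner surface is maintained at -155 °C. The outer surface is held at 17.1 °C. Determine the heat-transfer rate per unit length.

Q' = 2πk·ΔT/ln(r₂/r₁) = 2π × 195 × 172.1 / ln(0.0439/0.0382) = 1.52×10^6 W/m

Q' = 1.52×10^6 W/m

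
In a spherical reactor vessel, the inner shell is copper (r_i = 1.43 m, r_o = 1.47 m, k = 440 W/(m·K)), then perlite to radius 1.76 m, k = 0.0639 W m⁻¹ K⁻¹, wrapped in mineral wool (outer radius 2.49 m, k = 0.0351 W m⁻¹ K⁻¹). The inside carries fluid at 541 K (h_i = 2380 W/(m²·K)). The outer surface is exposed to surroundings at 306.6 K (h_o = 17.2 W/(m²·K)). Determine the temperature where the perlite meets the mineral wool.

T = 478 K

Resistance network (inner→outer):
  R_conv,in = 1/(4πr²h) = 1/(4π·1.43²·2380) = 1.635×10^-5 K/W
  R_copper = (1/1.43 − 1/1.47)/(4πk) = 0.01903/(4π·440) = 3.441×10^-6 K/W
  R_perlite = (1/1.47 − 1/1.76)/(4πk) = 0.1121/(4π·0.0639) = 0.1396 K/W
  R_mineral wool = (1/1.76 − 1/2.49)/(4πk) = 0.1666/(4π·0.0351) = 0.3777 K/W
  R_conv,out = 1/(4πr²h) = 1/(4π·2.49²·17.2) = 7.462×10^-4 K/W
ΣR = 1.635×10^-5 + 3.441×10^-6 + 0.1396 + 0.3777 + 7.462×10^-4 = 0.5181 K/W
Q = ΔT/ΣR = (541 K − 306.6 K)/0.5181 = 452.4 W
From the inner boundary to the perlite/mineral wool interface, ΣR_partial = 0.1396 K/W.
T_interface = T_in − Q·ΣR_partial = 541 K − (452.4)(0.1396) = 478 K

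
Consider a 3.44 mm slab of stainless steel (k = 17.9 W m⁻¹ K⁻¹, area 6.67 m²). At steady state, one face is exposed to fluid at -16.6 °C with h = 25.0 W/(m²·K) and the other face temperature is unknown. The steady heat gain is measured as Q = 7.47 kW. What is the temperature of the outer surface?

T_out = 28.4 °C

Series resistances:
  R_conv,in = 1/(hA) = 1/(25.0·6.67) = 0.005997 K/W
  R_stainless steel = L/(kA) = 0.00344/(17.9·6.67) = 2.881×10^-5 K/W
ΣR = 0.006026 K/W
ΔT = Q·ΣR = 7470 × 0.006026 = 45.01 K
Heat flows inward, so T_out = T_in + ΔT = -16.6 + 45.01 = 28.4 °C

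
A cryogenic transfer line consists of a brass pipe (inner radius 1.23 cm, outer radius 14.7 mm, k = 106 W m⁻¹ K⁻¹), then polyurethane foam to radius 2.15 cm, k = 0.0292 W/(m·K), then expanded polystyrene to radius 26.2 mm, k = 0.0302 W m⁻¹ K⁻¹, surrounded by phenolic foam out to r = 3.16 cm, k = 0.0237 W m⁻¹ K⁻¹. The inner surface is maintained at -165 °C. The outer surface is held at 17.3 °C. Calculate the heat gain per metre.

Q' = 41.7 W/m

Series thermal resistances, inner to outer:
  R'_brass = ln(0.0147/0.0123)/(2πk) = 0.1782/(2π·106) = 2.676×10^-4 m·K/W
  R'_polyurethane foam = ln(0.0215/0.0147)/(2πk) = 0.3802/(2π·0.0292) = 2.072 m·K/W
  R'_expanded polystyrene = ln(0.0262/0.0215)/(2πk) = 0.1977/(2π·0.0302) = 1.042 m·K/W
  R'_phenolic foam = ln(0.0316/0.0262)/(2πk) = 0.1874/(2π·0.0237) = 1.258 m·K/W
ΣR = 2.676×10^-4 + 2.072 + 1.042 + 1.258 = 4.372 m·K/W
Q' = ΔT/ΣR = (-165 °C − 17.3 °C)/4.372 = -41.7 W/m
(Negative Q' ⇒ heat flows inward; heat gain = 41.7 W/m.)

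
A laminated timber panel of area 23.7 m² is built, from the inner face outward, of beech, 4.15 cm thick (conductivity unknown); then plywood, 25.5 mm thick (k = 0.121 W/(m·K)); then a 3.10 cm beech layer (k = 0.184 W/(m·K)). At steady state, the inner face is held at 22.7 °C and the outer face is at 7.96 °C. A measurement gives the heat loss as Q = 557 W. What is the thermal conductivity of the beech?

k = 0.167 W/m·K

ΣR = ΔT/Q = |22.7 − 7.96|/557 = 0.02646 K/W
Known resistances:
  R_plywood = L/(kA) = 0.0255/(0.121·23.7) = 0.008892 K/W
  R_beech = L/(kA) = 0.0310/(0.184·23.7) = 0.007109 K/W
R_beech = ΣR − ΣR_known = 0.02646 − 0.01600 = 0.01046 K/W
L/(kA) = 0.01046 ⇒ k = 0.0415/(0.01046·23.7) = 0.167 W/m·K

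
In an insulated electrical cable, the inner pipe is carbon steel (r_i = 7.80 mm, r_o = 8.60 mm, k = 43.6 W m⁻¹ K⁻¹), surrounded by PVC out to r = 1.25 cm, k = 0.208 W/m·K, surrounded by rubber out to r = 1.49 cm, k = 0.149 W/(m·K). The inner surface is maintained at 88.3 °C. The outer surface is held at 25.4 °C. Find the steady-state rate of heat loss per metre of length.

Q' = 133 W/m

Resistance network (inner→outer):
  R'_carbon steel = ln(0.00860/0.00780)/(2πk) = 0.09764/(2π·43.6) = 3.564×10^-4 m·K/W
  R'_PVC = ln(0.0125/0.00860)/(2πk) = 0.3740/(2π·0.208) = 0.2861 m·K/W
  R'_rubber = ln(0.0149/0.0125)/(2πk) = 0.1756/(2π·0.149) = 0.1876 m·K/W
ΣR = 3.564×10^-4 + 0.2861 + 0.1876 = 0.4741 m·K/W
Q' = ΔT/ΣR = (88.3 °C − 25.4 °C)/0.4741 = 133 W/m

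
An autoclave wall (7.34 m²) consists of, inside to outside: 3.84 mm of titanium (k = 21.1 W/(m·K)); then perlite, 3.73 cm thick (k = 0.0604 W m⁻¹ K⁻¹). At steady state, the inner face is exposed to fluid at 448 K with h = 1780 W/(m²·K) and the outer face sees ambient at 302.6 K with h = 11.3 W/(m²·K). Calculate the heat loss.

Q = 1510 W

Resistance network (inner→outer):
  R_conv,in = 1/(hA) = 1/(1780·7.34) = 7.654×10^-5 K/W
  R_titanium = L/(kA) = 0.00384/(21.1·7.34) = 2.479×10^-5 K/W
  R_perlite = L/(kA) = 0.0373/(0.0604·7.34) = 0.08413 K/W
  R_conv,out = 1/(hA) = 1/(11.3·7.34) = 0.01206 K/W
ΣR = 7.654×10^-5 + 2.479×10^-5 + 0.08413 + 0.01206 = 0.09629 K/W
Q = ΔT/ΣR = (448 K − 302.6 K)/0.09629 = 1510 W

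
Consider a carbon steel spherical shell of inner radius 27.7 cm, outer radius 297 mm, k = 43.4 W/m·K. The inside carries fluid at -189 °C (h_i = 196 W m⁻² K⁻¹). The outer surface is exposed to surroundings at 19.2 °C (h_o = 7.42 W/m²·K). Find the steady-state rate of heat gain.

Q = 1640 W

Resistance network (inner→outer):
  R_conv,in = 1/(4πr²h) = 1/(4π·0.277²·196) = 0.005291 K/W
  R_carbon steel = (1/0.277 − 1/0.297)/(4πk) = 0.2431/(4π·43.4) = 4.458×10^-4 K/W
  R_conv,out = 1/(4πr²h) = 1/(4π·0.297²·7.42) = 0.1216 K/W
ΣR = 0.005291 + 4.458×10^-4 + 0.1216 = 0.1273 K/W
Q = ΔT/ΣR = (-189 °C − 19.2 °C)/0.1273 = -1640 W
(Negative Q ⇒ heat flows inward; heat gain = 1640 W.)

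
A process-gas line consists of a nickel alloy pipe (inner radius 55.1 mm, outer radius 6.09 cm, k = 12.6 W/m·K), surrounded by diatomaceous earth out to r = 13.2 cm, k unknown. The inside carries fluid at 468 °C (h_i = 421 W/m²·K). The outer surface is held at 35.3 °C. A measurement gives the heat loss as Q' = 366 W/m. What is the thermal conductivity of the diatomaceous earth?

k = 0.105 W/m·K

ΣR = ΔT/Q' = |468 − 35.3|/366 = 1.182 m·K/W
Known resistances:
  R'_conv,in = 1/(2πr h) = 1/(2π·0.0551·421) = 0.006861 m·K/W
  R'_nickel alloy = ln(0.0609/0.0551)/(2πk) = 0.1001/(2π·12.6) = 0.001264 m·K/W
R_diatomaceous earth = ΣR − ΣR_known = 1.182 − 0.008125 = 1.174 m·K/W
ln(r₂/r₁)/(2πk) = 1.174 ⇒ k = 0.7736/(2π·1.174) = 0.105 W/m·K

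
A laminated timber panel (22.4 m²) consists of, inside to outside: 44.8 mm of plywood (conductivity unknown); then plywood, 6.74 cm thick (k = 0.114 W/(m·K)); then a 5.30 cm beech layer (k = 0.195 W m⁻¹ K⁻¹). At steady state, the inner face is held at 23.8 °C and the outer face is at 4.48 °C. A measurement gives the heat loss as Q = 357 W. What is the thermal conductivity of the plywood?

k = 0.128 W/m·K

ΣR = ΔT/Q = |23.8 − 4.48|/357 = 0.05412 K/W
Known resistances:
  R_plywood = L/(kA) = 0.0674/(0.114·22.4) = 0.02639 K/W
  R_beech = L/(kA) = 0.0530/(0.195·22.4) = 0.01213 K/W
R_plywood = ΣR − ΣR_known = 0.05412 − 0.03852 = 0.01560 K/W
L/(kA) = 0.01560 ⇒ k = 0.0448/(0.01560·22.4) = 0.128 W/m·K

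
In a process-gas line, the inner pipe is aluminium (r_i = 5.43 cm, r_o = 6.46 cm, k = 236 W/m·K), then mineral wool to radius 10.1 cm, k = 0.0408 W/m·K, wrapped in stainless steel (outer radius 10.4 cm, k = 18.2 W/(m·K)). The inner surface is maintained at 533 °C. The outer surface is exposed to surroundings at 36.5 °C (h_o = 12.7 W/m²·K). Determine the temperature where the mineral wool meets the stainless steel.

Resistance network (inner→outer):
  R'_aluminium = ln(0.0646/0.0543)/(2πk) = 0.1737/(2π·236) = 1.171×10^-4 m·K/W
  R'_mineral wool = ln(0.101/0.0646)/(2πk) = 0.4469/(2π·0.0408) = 1.743 m·K/W
  R'_stainless steel = ln(0.104/0.101)/(2πk) = 0.02927/(2π·18.2) = 2.560×10^-4 m·K/W
  R'_conv,out = 1/(2πr h) = 1/(2π·0.104·12.7) = 0.1205 m·K/W
ΣR = 1.171×10^-4 + 1.743 + 2.560×10^-4 + 0.1205 = 1.864 m·K/W
Q' = ΔT/ΣR = (533 °C − 36.5 °C)/1.864 = 266.4 W/m
From the inner boundary to the mineral wool/stainless steel interface, ΣR_partial = 1.743 m·K/W.
T_interface = T_in − Q'·ΣR_partial = 533 °C − (266.4)(1.743) = 68.7 °C

T = 68.7 °C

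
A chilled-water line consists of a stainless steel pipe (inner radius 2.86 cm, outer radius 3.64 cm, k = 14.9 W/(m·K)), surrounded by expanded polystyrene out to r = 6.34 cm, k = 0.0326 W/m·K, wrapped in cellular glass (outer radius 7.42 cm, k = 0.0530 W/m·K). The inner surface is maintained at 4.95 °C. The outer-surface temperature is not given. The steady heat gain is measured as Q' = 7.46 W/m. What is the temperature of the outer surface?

Sum the resistances:
  R'_stainless steel = ln(0.0364/0.0286)/(2πk) = 0.2412/(2π·14.9) = 0.002576 m·K/W
  R'_expanded polystyrene = ln(0.0634/0.0364)/(2πk) = 0.5549/(2π·0.0326) = 2.709 m·K/W
  R'_cellular glass = ln(0.0742/0.0634)/(2πk) = 0.1573/(2π·0.0530) = 0.4724 m·K/W
ΣR = 3.184 m·K/W
ΔT = Q'·ΣR = 7.46 × 3.184 = 23.75 K
Heat flows inward, so T_out = T_in + ΔT = 4.95 + 23.75 = 28.7 °C

T_out = 28.7 °C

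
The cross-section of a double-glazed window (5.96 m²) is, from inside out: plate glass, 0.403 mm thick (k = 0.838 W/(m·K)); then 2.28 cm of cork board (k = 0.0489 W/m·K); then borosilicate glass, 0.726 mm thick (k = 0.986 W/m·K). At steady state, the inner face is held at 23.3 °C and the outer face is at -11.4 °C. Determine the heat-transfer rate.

Treat each layer as a resistance in series:
  R_plate glass = L/(kA) = 4.03×10^-4/(0.838·5.96) = 8.069×10^-5 K/W
  R_cork board = L/(kA) = 0.0228/(0.0489·5.96) = 0.07823 K/W
  R_borosilicate glass = L/(kA) = 7.26×10^-4/(0.986·5.96) = 1.235×10^-4 K/W
ΣR = 8.069×10^-5 + 0.07823 + 1.235×10^-4 = 0.07843 K/W
Q = ΔT/ΣR = (23.3 °C − -11.4 °C)/0.07843 = 442 W

Q = 442 W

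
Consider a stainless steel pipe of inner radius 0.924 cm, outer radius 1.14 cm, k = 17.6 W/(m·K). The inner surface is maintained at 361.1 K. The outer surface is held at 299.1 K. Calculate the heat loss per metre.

Q' = 2πk·ΔT/ln(r₂/r₁) = 2π × 17.6 × 62 / ln(0.0114/0.00924) = 32600 W/m

Q' = 32.6 kW/m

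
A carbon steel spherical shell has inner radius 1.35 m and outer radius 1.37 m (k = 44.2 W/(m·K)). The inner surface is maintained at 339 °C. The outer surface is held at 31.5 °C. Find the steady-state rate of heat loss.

Q = 1.58×10^7 W

Q = 4πk·ΔT/(1/r₁ − 1/r₂) = 4π × 44.2 × 307.5 / (1/1.35 − 1/1.37) = 1.58×10^7 W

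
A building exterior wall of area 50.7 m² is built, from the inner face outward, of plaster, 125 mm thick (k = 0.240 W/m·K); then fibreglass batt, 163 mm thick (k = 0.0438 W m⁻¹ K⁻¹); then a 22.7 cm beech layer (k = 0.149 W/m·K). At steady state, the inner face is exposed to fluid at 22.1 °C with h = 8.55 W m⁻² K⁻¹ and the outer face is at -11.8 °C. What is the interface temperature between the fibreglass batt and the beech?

T = -3.02 °C

Resistance network (inner→outer):
  R_conv,in = 1/(hA) = 1/(8.55·50.7) = 0.002307 K/W
  R_plaster = L/(kA) = 0.125/(0.240·50.7) = 0.01027 K/W
  R_fibreglass batt = L/(kA) = 0.163/(0.0438·50.7) = 0.07340 K/W
  R_beech = L/(kA) = 0.227/(0.149·50.7) = 0.03005 K/W
ΣR = 0.002307 + 0.01027 + 0.07340 + 0.03005 = 0.1160 K/W
Q = ΔT/ΣR = (22.1 °C − -11.8 °C)/0.1160 = 292.2 W
From the inner boundary to the fibreglass batt/beech interface, ΣR_partial = 0.08598 K/W.
T_interface = T_in − Q·ΣR_partial = 22.1 °C − (292.2)(0.08598) = -3.02 °C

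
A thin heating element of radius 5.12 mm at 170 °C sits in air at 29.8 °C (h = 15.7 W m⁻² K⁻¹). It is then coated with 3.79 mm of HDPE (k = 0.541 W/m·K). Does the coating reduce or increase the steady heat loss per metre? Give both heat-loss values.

increases: 70.8 → 108 W/m

Critical radius for a cylinder: r_cr = k/h = 0.0345 m = 3.45 cm.
Outer radius after coating: r₂ = 0.00512 + 0.00379 = 0.00891 m.
Since r₁ < r_cr and r₂ ≤ r_cr, the coating moves toward the maximum at r_cr — heat loss rises.
Bare: R = 1/(2πr₁h) = 1.980 m·K/W; Q = 140.2/1.980 = 70.8 W/m.
Coated: R = R_cond + R_conv = 1.301 m·K/W; Q = 140.2/1.301 = 108 W/m.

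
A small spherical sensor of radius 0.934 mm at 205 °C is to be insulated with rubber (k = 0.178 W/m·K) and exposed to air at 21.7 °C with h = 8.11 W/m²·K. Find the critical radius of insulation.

For a sphere, r_cr = 2k_ins/h = 2·0.178/8.11 = 0.0439 m = 4.39 cm

r_cr = 4.39 cm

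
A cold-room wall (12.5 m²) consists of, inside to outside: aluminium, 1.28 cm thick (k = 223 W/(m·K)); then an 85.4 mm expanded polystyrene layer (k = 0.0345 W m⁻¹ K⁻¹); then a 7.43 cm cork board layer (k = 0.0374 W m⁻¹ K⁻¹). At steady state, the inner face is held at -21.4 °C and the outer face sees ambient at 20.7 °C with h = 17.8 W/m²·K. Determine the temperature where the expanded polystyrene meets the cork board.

T = 1.67 °C

Series thermal resistances, inner to outer:
  R_aluminium = L/(kA) = 0.0128/(223·12.5) = 4.592×10^-6 K/W
  R_expanded polystyrene = L/(kA) = 0.0854/(0.0345·12.5) = 0.1980 K/W
  R_cork board = L/(kA) = 0.0743/(0.0374·12.5) = 0.1589 K/W
  R_conv,out = 1/(hA) = 1/(17.8·12.5) = 0.004494 K/W
ΣR = 4.592×10^-6 + 0.1980 + 0.1589 + 0.004494 = 0.3614 K/W
Q = ΔT/ΣR = (-21.4 °C − 20.7 °C)/0.3614 = -116.5 W
From the inner boundary to the expanded polystyrene/cork board interface, ΣR_partial = 0.1980 K/W.
T_interface = T_in − Q·ΣR_partial = -21.4 °C − (-116.5)(0.1980) = 1.67 °C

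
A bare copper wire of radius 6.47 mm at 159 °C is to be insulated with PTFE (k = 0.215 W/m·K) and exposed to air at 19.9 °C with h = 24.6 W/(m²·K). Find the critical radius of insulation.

For a cylinder, r_cr = k_ins/h = 0.215/24.6 = 0.00874 m = 0.874 cm

r_cr = 0.874 cm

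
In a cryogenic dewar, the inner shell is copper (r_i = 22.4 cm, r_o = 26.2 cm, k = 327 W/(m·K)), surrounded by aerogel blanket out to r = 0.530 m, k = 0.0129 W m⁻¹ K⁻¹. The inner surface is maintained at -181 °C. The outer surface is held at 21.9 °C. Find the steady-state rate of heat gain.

Q = 17.0 W

Treat each layer as a resistance in series:
  R_copper = (1/0.224 − 1/0.262)/(4πk) = 0.6475/(4π·327) = 1.576×10^-4 K/W
  R_aerogel blanket = (1/0.262 − 1/0.530)/(4πk) = 1.930/(4π·0.0129) = 11.91 K/W
ΣR = 1.576×10^-4 + 11.91 = 11.91 K/W
Q = ΔT/ΣR = (-181 °C − 21.9 °C)/11.91 = -17.0 W
(Negative Q ⇒ heat flows inward; heat gain = 17.0 W.)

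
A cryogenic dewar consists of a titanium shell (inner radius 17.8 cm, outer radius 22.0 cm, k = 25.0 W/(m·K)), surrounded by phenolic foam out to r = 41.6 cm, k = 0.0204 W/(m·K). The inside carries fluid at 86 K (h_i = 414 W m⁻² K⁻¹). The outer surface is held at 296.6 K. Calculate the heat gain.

Resistance network (inner→outer):
  R_conv,in = 1/(4πr²h) = 1/(4π·0.178²·414) = 0.006067 K/W
  R_titanium = (1/0.178 − 1/0.220)/(4πk) = 1.073/(4π·25.0) = 0.003414 K/W
  R_phenolic foam = (1/0.220 − 1/0.416)/(4πk) = 2.142/(4π·0.0204) = 8.354 K/W
ΣR = 0.006067 + 0.003414 + 8.354 = 8.363 K/W
Q = ΔT/ΣR = (86 K − 296.6 K)/8.363 = -25.2 W
(Negative Q ⇒ heat flows inward; heat gain = 25.2 W.)

Q = 25.2 W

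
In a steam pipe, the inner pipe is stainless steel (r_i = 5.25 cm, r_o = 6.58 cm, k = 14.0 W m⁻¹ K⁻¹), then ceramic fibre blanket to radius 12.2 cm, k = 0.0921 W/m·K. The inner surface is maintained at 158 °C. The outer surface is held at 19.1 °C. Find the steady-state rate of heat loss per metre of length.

Series thermal resistances, inner to outer:
  R'_stainless steel = ln(0.0658/0.0525)/(2πk) = 0.2258/(2π·14.0) = 0.002567 m·K/W
  R'_ceramic fibre blanket = ln(0.122/0.0658)/(2πk) = 0.6174/(2π·0.0921) = 1.067 m·K/W
ΣR = 0.002567 + 1.067 = 1.070 m·K/W
Q' = ΔT/ΣR = (158 °C − 19.1 °C)/1.070 = 130 W/m

Q' = 130 W/m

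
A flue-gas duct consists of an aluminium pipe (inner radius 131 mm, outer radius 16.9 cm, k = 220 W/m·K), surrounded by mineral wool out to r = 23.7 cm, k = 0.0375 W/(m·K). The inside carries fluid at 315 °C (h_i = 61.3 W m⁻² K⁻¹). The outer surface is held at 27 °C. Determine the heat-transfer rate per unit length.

Series thermal resistances, inner to outer:
  R'_conv,in = 1/(2πr h) = 1/(2π·0.131·61.3) = 0.01982 m·K/W
  R'_aluminium = ln(0.169/0.131)/(2πk) = 0.2547/(2π·220) = 1.843×10^-4 m·K/W
  R'_mineral wool = ln(0.237/0.169)/(2πk) = 0.3382/(2π·0.0375) = 1.435 m·K/W
ΣR = 0.01982 + 1.843×10^-4 + 1.435 = 1.455 m·K/W
Q' = ΔT/ΣR = (315 °C − 27 °C)/1.455 = 198 W/m

Q' = 198 W/m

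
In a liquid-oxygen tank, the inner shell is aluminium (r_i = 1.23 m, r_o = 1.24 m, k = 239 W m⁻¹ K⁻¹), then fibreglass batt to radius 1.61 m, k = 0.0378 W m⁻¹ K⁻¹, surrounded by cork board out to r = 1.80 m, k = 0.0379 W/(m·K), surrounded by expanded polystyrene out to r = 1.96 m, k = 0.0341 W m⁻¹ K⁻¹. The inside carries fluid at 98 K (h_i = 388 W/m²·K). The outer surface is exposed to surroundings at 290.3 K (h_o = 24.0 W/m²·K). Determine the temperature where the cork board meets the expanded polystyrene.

T = 258.0 K

Treat each layer as a resistance in series:
  R_conv,in = 1/(4πr²h) = 1/(4π·1.23²·388) = 1.356×10^-4 K/W
  R_aluminium = (1/1.23 − 1/1.24)/(4πk) = 0.006557/(4π·239) = 2.183×10^-6 K/W
  R_fibreglass batt = (1/1.24 − 1/1.61)/(4πk) = 0.1853/(4π·0.0378) = 0.3902 K/W
  R_cork board = (1/1.61 − 1/1.80)/(4πk) = 0.06556/(4π·0.0379) = 0.1377 K/W
  R_expanded polystyrene = (1/1.80 − 1/1.96)/(4πk) = 0.04535/(4π·0.0341) = 0.1058 K/W
  R_conv,out = 1/(4πr²h) = 1/(4π·1.96²·24.0) = 8.631×10^-4 K/W
ΣR = 1.356×10^-4 + 2.183×10^-6 + 0.3902 + 0.1377 + 0.1058 + 8.631×10^-4 = 0.6347 K/W
Q = ΔT/ΣR = (98 K − 290.3 K)/0.6347 = -303.0 W
From the inner boundary to the cork board/expanded polystyrene interface, ΣR_partial = 0.5280 K/W.
T_interface = T_in − Q·ΣR_partial = 98 K − (-303.0)(0.5280) = 258.0 K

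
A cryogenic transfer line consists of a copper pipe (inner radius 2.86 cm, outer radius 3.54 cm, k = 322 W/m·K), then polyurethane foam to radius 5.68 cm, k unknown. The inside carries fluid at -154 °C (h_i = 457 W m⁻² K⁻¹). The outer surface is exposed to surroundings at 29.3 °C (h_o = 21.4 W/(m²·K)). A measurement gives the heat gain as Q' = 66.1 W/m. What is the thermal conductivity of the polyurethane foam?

ΣR = ΔT/Q' = |-154 − 29.3|/66.1 = 2.773 m·K/W
Known resistances:
  R'_conv,in = 1/(2πr h) = 1/(2π·0.0286·457) = 0.01218 m·K/W
  R'_copper = ln(0.0354/0.0286)/(2πk) = 0.2133/(2π·322) = 1.054×10^-4 m·K/W
  R'_conv,out = 1/(2πr h) = 1/(2π·0.0568·21.4) = 0.1309 m·K/W
R_polyurethane foam = ΣR − ΣR_known = 2.773 − 0.1432 = 2.630 m·K/W
ln(r₂/r₁)/(2πk) = 2.630 ⇒ k = 0.4728/(2π·2.630) = 0.0286 W/m·K

k = 0.0286 W/m·K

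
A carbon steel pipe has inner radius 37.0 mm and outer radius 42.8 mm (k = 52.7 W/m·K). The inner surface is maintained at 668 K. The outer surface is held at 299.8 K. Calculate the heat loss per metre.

Q' = 8.37×10^5 W/m

Q' = 2πk·ΔT/ln(r₂/r₁) = 2π × 52.7 × 368.2 / ln(0.0428/0.0370) = 8.37×10^5 W/m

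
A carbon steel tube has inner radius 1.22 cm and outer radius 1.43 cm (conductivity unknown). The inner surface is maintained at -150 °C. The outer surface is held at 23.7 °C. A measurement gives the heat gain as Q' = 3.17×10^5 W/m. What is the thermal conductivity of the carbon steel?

k = 46.1 W/m·K

ΣR = ΔT/Q' = |-150 − 23.7|/3.17×10^5 = 5.479×10^-4 m·K/W
ln(r₂/r₁)/(2πk) = 5.479×10^-4 ⇒ k = 0.1588/(2π·5.479×10^-4) = 46.1 W/m·K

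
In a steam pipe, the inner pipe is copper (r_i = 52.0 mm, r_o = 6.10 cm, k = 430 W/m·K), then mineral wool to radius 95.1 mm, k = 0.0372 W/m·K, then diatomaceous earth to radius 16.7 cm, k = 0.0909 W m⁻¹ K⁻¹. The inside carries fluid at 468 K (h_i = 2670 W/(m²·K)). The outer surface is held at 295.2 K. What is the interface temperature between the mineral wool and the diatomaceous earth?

T = 354.2 K

Treat each layer as a resistance in series:
  R'_conv,in = 1/(2πr h) = 1/(2π·0.0520·2670) = 0.001146 m·K/W
  R'_copper = ln(0.0610/0.0520)/(2πk) = 0.1596/(2π·430) = 5.908×10^-5 m·K/W
  R'_mineral wool = ln(0.0951/0.0610)/(2πk) = 0.4441/(2π·0.0372) = 1.900 m·K/W
  R'_diatomaceous earth = ln(0.167/0.0951)/(2πk) = 0.5631/(2π·0.0909) = 0.9859 m·K/W
ΣR = 0.001146 + 5.908×10^-5 + 1.900 + 0.9859 = 2.887 m·K/W
Q' = ΔT/ΣR = (468 K − 295.2 K)/2.887 = 59.85 W/m
From the inner boundary to the mineral wool/diatomaceous earth interface, ΣR_partial = 1.901 m·K/W.
T_interface = T_in − Q'·ΣR_partial = 468 K − (59.85)(1.901) = 354.2 K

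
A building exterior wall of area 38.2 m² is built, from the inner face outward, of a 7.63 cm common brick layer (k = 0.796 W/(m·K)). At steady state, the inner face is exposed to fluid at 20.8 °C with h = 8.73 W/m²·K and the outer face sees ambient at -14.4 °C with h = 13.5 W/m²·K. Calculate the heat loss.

Q = 4730 W

Resistance network (inner→outer):
  R_conv,in = 1/(hA) = 1/(8.73·38.2) = 0.002999 K/W
  R_common brick = L/(kA) = 0.0763/(0.796·38.2) = 0.002509 K/W
  R_conv,out = 1/(hA) = 1/(13.5·38.2) = 0.001939 K/W
ΣR = 0.002999 + 0.002509 + 0.001939 = 0.007447 K/W
Q = ΔT/ΣR = (20.8 °C − -14.4 °C)/0.007447 = 4730 W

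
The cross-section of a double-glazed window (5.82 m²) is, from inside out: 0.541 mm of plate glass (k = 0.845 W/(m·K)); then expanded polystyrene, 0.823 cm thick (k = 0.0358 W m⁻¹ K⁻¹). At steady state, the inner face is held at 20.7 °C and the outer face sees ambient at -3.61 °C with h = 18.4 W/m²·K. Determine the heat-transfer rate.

Q = 497 W

Resistance network (inner→outer):
  R_plate glass = L/(kA) = 5.41×10^-4/(0.845·5.82) = 1.100×10^-4 K/W
  R_expanded polystyrene = L/(kA) = 0.00823/(0.0358·5.82) = 0.03950 K/W
  R_conv,out = 1/(hA) = 1/(18.4·5.82) = 0.009338 K/W
ΣR = 1.100×10^-4 + 0.03950 + 0.009338 = 0.04895 K/W
Q = ΔT/ΣR = (20.7 °C − -3.61 °C)/0.04895 = 497 W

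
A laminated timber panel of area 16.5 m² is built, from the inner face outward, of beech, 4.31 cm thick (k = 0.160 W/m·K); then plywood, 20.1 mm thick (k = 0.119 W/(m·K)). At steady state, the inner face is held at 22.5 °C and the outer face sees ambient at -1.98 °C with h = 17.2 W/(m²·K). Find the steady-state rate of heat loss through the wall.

Resistance network (inner→outer):
  R_beech = L/(kA) = 0.0431/(0.160·16.5) = 0.01633 K/W
  R_plywood = L/(kA) = 0.0201/(0.119·16.5) = 0.01024 K/W
  R_conv,out = 1/(hA) = 1/(17.2·16.5) = 0.003524 K/W
ΣR = 0.01633 + 0.01024 + 0.003524 = 0.03009 K/W
Q = ΔT/ΣR = (22.5 °C − -1.98 °C)/0.03009 = 814 W

Q = 814 W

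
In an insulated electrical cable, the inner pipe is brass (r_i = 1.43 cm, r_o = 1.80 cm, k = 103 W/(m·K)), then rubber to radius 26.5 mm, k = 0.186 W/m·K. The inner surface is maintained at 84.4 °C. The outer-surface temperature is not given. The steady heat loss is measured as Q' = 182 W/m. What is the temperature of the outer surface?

Sum the resistances:
  R'_brass = ln(0.0180/0.0143)/(2πk) = 0.2301/(2π·103) = 3.556×10^-4 m·K/W
  R'_rubber = ln(0.0265/0.0180)/(2πk) = 0.3868/(2π·0.186) = 0.3310 m·K/W
ΣR = 0.3313 m·K/W
ΔT = Q'·ΣR = 182 × 0.3313 = 60.30 K
Heat flows outward, so T_out = T_in − ΔT = 84.4 − 60.30 = 24.1 °C

T_out = 24.1 °C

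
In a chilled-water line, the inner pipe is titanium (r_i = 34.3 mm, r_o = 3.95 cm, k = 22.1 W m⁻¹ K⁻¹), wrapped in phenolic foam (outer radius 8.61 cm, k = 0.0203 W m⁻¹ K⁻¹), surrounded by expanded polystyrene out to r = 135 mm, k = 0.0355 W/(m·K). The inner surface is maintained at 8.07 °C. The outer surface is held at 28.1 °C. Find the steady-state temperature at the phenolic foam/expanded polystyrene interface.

Resistance network (inner→outer):
  R'_titanium = ln(0.0395/0.0343)/(2πk) = 0.1412/(2π·22.1) = 0.001017 m·K/W
  R'_phenolic foam = ln(0.0861/0.0395)/(2πk) = 0.7792/(2π·0.0203) = 6.109 m·K/W
  R'_expanded polystyrene = ln(0.135/0.0861)/(2πk) = 0.4498/(2π·0.0355) = 2.016 m·K/W
ΣR = 0.001017 + 6.109 + 2.016 = 8.126 m·K/W
Q' = ΔT/ΣR = (8.07 °C − 28.1 °C)/8.126 = -2.465 W/m
From the inner boundary to the phenolic foam/expanded polystyrene interface, ΣR_partial = 6.110 m·K/W.
T_interface = T_in − Q'·ΣR_partial = 8.07 °C − (-2.465)(6.110) = 23.1 °C

T = 23.1 °C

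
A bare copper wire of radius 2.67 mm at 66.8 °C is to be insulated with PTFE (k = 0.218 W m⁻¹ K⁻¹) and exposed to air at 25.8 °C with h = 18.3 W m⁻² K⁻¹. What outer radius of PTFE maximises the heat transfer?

r_cr = 1.19 cm

For a cylinder, r_cr = k_ins/h = 0.218/18.3 = 0.0119 m = 1.19 cm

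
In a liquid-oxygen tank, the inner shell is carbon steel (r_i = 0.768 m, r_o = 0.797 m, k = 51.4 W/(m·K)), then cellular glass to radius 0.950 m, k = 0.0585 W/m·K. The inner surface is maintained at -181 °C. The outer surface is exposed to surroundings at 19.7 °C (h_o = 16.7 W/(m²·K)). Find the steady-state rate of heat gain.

Q = 716 W

Treat each layer as a resistance in series:
  R_carbon steel = (1/0.768 − 1/0.797)/(4πk) = 0.04738/(4π·51.4) = 7.335×10^-5 K/W
  R_cellular glass = (1/0.797 − 1/0.950)/(4πk) = 0.2021/(4π·0.0585) = 0.2749 K/W
  R_conv,out = 1/(4πr²h) = 1/(4π·0.950²·16.7) = 0.005280 K/W
ΣR = 7.335×10^-5 + 0.2749 + 0.005280 = 0.2803 K/W
Q = ΔT/ΣR = (-181 °C − 19.7 °C)/0.2803 = -716 W
(Negative Q ⇒ heat flows inward; heat gain = 716 W.)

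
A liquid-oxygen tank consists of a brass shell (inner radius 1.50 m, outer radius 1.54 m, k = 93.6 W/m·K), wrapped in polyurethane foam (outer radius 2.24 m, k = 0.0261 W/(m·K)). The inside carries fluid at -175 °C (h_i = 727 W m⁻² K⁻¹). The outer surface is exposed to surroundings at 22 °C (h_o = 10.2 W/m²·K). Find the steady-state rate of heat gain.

Resistance network (inner→outer):
  R_conv,in = 1/(4πr²h) = 1/(4π·1.50²·727) = 4.865×10^-5 K/W
  R_brass = (1/1.50 − 1/1.54)/(4πk) = 0.01732/(4π·93.6) = 1.472×10^-5 K/W
  R_polyurethane foam = (1/1.54 − 1/2.24)/(4πk) = 0.2029/(4π·0.0261) = 0.6187 K/W
  R_conv,out = 1/(4πr²h) = 1/(4π·2.24²·10.2) = 0.001555 K/W
ΣR = 4.865×10^-5 + 1.472×10^-5 + 0.6187 + 0.001555 = 0.6203 K/W
Q = ΔT/ΣR = (-175 °C − 22 °C)/0.6203 = -318 W
(Negative Q ⇒ heat flows inward; heat gain = 318 W.)

Q = 318 W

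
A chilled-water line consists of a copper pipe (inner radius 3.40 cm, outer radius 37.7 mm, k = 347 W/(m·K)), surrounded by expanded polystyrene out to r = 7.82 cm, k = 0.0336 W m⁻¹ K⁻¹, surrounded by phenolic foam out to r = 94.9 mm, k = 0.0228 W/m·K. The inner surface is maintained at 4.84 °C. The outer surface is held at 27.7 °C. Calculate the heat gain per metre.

Q' = 4.76 W/m

Series thermal resistances, inner to outer:
  R'_copper = ln(0.0377/0.0340)/(2πk) = 0.1033/(2π·347) = 4.738×10^-5 m·K/W
  R'_expanded polystyrene = ln(0.0782/0.0377)/(2πk) = 0.7296/(2π·0.0336) = 3.456 m·K/W
  R'_phenolic foam = ln(0.0949/0.0782)/(2πk) = 0.1936/(2π·0.0228) = 1.351 m·K/W
ΣR = 4.738×10^-5 + 3.456 + 1.351 = 4.807 m·K/W
Q' = ΔT/ΣR = (4.84 °C − 27.7 °C)/4.807 = -4.76 W/m
(Negative Q' ⇒ heat flows inward; heat gain = 4.76 W/m.)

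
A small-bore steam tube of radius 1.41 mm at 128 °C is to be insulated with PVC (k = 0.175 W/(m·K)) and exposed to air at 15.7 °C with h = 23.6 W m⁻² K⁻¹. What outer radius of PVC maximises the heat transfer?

For a cylinder, r_cr = k_ins/h = 0.175/23.6 = 0.00742 m = 0.742 cm

r_cr = 0.742 cm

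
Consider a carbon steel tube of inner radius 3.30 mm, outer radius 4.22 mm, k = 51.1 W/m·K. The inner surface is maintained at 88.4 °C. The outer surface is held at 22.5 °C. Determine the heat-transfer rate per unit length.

Q' = 86.0 kW/m

Q' = 2πk·ΔT/ln(r₂/r₁) = 2π × 51.1 × 65.9 / ln(0.00422/0.00330) = 86000 W/m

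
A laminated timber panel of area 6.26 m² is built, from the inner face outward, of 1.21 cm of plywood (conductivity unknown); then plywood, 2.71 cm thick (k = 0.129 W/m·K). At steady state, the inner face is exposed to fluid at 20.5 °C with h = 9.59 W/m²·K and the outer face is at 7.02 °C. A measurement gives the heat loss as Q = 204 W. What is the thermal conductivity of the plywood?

k = 0.122 W/m·K

ΣR = ΔT/Q = |20.5 − 7.02|/204 = 0.06608 K/W
Known resistances:
  R_conv,in = 1/(hA) = 1/(9.59·6.26) = 0.01666 K/W
  R_plywood = L/(kA) = 0.0271/(0.129·6.26) = 0.03356 K/W
R_plywood = ΣR − ΣR_known = 0.06608 − 0.05022 = 0.01586 K/W
L/(kA) = 0.01586 ⇒ k = 0.0121/(0.01586·6.26) = 0.122 W/m·K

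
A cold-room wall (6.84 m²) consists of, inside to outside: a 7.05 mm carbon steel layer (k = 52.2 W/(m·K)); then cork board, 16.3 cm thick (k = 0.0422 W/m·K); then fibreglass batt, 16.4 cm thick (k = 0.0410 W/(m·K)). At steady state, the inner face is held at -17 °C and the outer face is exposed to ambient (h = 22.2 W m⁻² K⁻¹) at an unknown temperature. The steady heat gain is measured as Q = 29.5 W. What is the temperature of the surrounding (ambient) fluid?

T_out = 17.1 °C

Series resistances:
  R_carbon steel = L/(kA) = 0.00705/(52.2·6.84) = 1.975×10^-5 K/W
  R_cork board = L/(kA) = 0.163/(0.0422·6.84) = 0.5647 K/W
  R_fibreglass batt = L/(kA) = 0.164/(0.0410·6.84) = 0.5848 K/W
  R_conv,out = 1/(hA) = 1/(22.2·6.84) = 0.006586 K/W
ΣR = 1.156 K/W
ΔT = Q·ΣR = 29.5 × 1.156 = 34.10 K
Heat flows inward, so T_out = T_in + ΔT = -17 + 34.10 = 17.1 °C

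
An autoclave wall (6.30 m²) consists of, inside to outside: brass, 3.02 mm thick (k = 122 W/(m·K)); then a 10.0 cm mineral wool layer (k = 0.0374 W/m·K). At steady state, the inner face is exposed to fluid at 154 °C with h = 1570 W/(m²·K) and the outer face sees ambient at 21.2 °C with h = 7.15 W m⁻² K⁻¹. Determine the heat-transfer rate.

Q = 297 W

Treat each layer as a resistance in series:
  R_conv,in = 1/(hA) = 1/(1570·6.30) = 1.011×10^-4 K/W
  R_brass = L/(kA) = 0.00302/(122·6.30) = 3.929×10^-6 K/W
  R_mineral wool = L/(kA) = 0.100/(0.0374·6.30) = 0.4244 K/W
  R_conv,out = 1/(hA) = 1/(7.15·6.30) = 0.02220 K/W
ΣR = 1.011×10^-4 + 3.929×10^-6 + 0.4244 + 0.02220 = 0.4467 K/W
Q = ΔT/ΣR = (154 °C − 21.2 °C)/0.4467 = 297 W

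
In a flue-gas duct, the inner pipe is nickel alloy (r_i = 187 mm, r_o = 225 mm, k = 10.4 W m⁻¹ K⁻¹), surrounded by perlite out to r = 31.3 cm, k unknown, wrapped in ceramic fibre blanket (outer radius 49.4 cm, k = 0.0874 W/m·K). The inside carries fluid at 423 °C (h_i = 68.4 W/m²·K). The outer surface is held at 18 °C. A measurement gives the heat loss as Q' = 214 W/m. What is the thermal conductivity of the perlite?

ΣR = ΔT/Q' = |423 − 18|/214 = 1.893 m·K/W
Known resistances:
  R'_conv,in = 1/(2πr h) = 1/(2π·0.187·68.4) = 0.01244 m·K/W
  R'_nickel alloy = ln(0.225/0.187)/(2πk) = 0.1850/(2π·10.4) = 0.002831 m·K/W
  R'_ceramic fibre blanket = ln(0.494/0.313)/(2πk) = 0.4563/(2π·0.0874) = 0.8310 m·K/W
R_perlite = ΣR − ΣR_known = 1.893 − 0.8463 = 1.047 m·K/W
ln(r₂/r₁)/(2πk) = 1.047 ⇒ k = 0.3301/(2π·1.047) = 0.0502 W/m·K

k = 0.0502 W/m·K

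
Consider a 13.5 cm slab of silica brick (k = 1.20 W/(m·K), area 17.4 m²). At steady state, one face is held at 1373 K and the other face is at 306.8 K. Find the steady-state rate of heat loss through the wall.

Q = kA·ΔT/L = 1.20 × 17.4 × |1373 K − 306.8 K| / 0.135 = 1.65×10^5 W

Q = 165 kW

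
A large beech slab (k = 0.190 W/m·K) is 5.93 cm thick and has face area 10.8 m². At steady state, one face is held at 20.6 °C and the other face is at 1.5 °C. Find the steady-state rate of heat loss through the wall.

Q = 661 W

Q = kA·ΔT/L = 0.190 × 10.8 × |20.6 °C − 1.5 °C| / 0.0593 = 661 W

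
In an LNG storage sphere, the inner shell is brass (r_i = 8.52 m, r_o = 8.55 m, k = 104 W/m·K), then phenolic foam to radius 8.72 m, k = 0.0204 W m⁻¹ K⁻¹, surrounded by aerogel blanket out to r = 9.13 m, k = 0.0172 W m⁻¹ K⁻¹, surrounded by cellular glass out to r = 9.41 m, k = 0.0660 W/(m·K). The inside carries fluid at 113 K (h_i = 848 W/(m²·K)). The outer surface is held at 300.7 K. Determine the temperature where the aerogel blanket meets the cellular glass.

Treat each layer as a resistance in series:
  R_conv,in = 1/(4πr²h) = 1/(4π·8.52²·848) = 1.293×10^-6 K/W
  R_brass = (1/8.52 − 1/8.55)/(4πk) = 4.118×10^-4/(4π·104) = 3.151×10^-7 K/W
  R_phenolic foam = (1/8.55 − 1/8.72)/(4πk) = 0.002280/(4π·0.0204) = 0.008895 K/W
  R_aerogel blanket = (1/8.72 − 1/9.13)/(4πk) = 0.005150/(4π·0.0172) = 0.02383 K/W
  R_cellular glass = (1/9.13 − 1/9.41)/(4πk) = 0.003259/(4π·0.0660) = 0.003930 K/W
ΣR = 1.293×10^-6 + 3.151×10^-7 + 0.008895 + 0.02383 + 0.003930 = 0.03666 K/W
Q = ΔT/ΣR = (113 K − 300.7 K)/0.03666 = -5120 W
From the inner boundary to the aerogel blanket/cellular glass interface, ΣR_partial = 0.03273 K/W.
T_interface = T_in − Q·ΣR_partial = 113 K − (-5120)(0.03273) = 280.6 K

T = 280.6 K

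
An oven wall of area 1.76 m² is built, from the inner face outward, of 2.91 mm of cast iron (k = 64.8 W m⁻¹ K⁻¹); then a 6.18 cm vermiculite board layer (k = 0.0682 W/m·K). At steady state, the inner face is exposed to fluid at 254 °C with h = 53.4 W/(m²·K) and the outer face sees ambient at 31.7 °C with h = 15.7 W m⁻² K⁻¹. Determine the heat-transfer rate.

Resistance network (inner→outer):
  R_conv,in = 1/(hA) = 1/(53.4·1.76) = 0.01064 K/W
  R_cast iron = L/(kA) = 0.00291/(64.8·1.76) = 2.552×10^-5 K/W
  R_vermiculite board = L/(kA) = 0.0618/(0.0682·1.76) = 0.5149 K/W
  R_conv,out = 1/(hA) = 1/(15.7·1.76) = 0.03619 K/W
ΣR = 0.01064 + 2.552×10^-5 + 0.5149 + 0.03619 = 0.5618 K/W
Q = ΔT/ΣR = (254 °C − 31.7 °C)/0.5618 = 396 W

Q = 396 W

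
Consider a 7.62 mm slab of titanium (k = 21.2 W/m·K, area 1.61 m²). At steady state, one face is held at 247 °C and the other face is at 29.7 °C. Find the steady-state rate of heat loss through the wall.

Q = kA·ΔT/L = 21.2 × 1.61 × |247 °C − 29.7 °C| / 0.00762 = 9.73×10^5 W

Q = 973 kW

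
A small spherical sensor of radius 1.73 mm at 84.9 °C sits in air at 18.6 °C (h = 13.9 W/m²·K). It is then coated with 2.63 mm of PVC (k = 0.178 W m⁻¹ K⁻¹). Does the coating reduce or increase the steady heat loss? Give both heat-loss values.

increases: 0.0347 → 0.145 W

Critical radius for a sphere: r_cr = 2k/h = 0.0256 m = 2.56 cm.
Outer radius after coating: r₂ = 0.00173 + 0.00263 = 0.00436 m.
Since r₁ < r_cr and r₂ ≤ r_cr, the coating moves toward the maximum at r_cr — heat loss rises.
Bare: R = 1/(4πr₁²h) = 1913 K/W; Q = 66.3/1913 = 0.0347 W.
Coated: R = R_cond + R_conv = 457.0 K/W; Q = 66.3/457.0 = 0.145 W.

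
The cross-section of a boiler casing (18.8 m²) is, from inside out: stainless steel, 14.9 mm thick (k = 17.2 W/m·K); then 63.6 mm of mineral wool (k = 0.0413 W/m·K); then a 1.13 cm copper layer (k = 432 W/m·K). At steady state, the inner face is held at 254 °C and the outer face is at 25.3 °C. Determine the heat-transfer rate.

Series thermal resistances, inner to outer:
  R_stainless steel = L/(kA) = 0.0149/(17.2·18.8) = 4.608×10^-5 K/W
  R_mineral wool = L/(kA) = 0.0636/(0.0413·18.8) = 0.08191 K/W
  R_copper = L/(kA) = 0.0113/(432·18.8) = 1.391×10^-6 K/W
ΣR = 4.608×10^-5 + 0.08191 + 1.391×10^-6 = 0.08196 K/W
Q = ΔT/ΣR = (254 °C − 25.3 °C)/0.08196 = 2790 W

Q = 2.79 kW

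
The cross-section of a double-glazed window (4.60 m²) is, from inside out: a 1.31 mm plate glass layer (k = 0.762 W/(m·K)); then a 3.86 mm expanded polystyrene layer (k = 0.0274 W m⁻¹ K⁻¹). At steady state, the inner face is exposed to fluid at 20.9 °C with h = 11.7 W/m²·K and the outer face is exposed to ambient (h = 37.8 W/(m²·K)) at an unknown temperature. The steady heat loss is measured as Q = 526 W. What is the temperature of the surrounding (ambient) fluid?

T_out = -8.20 °C

Sum the resistances:
  R_conv,in = 1/(hA) = 1/(11.7·4.60) = 0.01858 K/W
  R_plate glass = L/(kA) = 0.00131/(0.762·4.60) = 3.737×10^-4 K/W
  R_expanded polystyrene = L/(kA) = 0.00386/(0.0274·4.60) = 0.03063 K/W
  R_conv,out = 1/(hA) = 1/(37.8·4.60) = 0.005751 K/W
ΣR = 0.05533 K/W
ΔT = Q·ΣR = 526 × 0.05533 = 29.10 K
Heat flows outward, so T_out = T_in − ΔT = 20.9 − 29.10 = -8.20 °C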